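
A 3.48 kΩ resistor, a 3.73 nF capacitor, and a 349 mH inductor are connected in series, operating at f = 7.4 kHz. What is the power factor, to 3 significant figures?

ω = 2πf = 46500 rad/s
X_L = ωL = 16200 Ω
X_C = 1/(ωC) = 5770 Ω
Net reactance X = X_L − X_C = 10500 Ω
Z = 3480 + j10500 Ω
|Z| = √(3480² + 10500²) = 11000 Ω
∠Z = arctan(10500/3480) = 71.6°
cos φ = cos(71.6°) = 0.316

0.316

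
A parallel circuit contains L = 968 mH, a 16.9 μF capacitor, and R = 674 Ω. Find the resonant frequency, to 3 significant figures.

39.3 Hz

ω₀ = 1/√(LC) = 1/√(0.968 × 1.69e-05) = 247.2 rad/s
f₀ = ω₀/(2π) = 39.3 Hz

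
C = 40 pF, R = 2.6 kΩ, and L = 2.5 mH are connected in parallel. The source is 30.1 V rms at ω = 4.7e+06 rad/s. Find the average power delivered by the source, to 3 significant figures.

X_L = ωL = 11800 Ω
X_C = 1/(ωC) = 5320 Ω
Parallel: admittances add. Y = 1/R + 1/(jωL) + jωC
Y = (0.000385 + j0.000103) S
|Y| = 0.000398 S → |Z| = 1/|Y| = 2510 Ω, ∠Z = −∠Y = -15.0°
I = V/|Z| = 12.0 mA
P = VI cos φ = 30.1 × 0.0120 × cos(-15.0°) = 348 mW

348 mW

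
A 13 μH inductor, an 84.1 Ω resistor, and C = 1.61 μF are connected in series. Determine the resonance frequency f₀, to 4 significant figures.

34.79 kHz

ω₀ = 1/√(LC) = 1/√(1.3e-05 × 1.61e-06) = 218600 rad/s
f₀ = ω₀/(2π) = 34.79 kHz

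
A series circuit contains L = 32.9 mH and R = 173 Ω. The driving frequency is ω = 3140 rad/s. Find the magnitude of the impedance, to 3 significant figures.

X_L = ωL = 103 Ω
Z = 173 + j103 Ω
|Z| = √(173² + 103²) = 201 Ω

201 Ω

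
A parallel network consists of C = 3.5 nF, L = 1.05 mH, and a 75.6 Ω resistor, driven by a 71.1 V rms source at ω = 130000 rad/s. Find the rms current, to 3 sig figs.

X_L = ωL = 136 Ω
X_C = 1/(ωC) = 2200 Ω
Parallel: admittances add. Y = 1/R + 1/(jωL) + jωC
Y = (0.0132 − j0.00687) S
|Y| = 0.0149 S → |Z| = 1/|Y| = 67.1 Ω, ∠Z = −∠Y = 27.4°
I = V/|Z| = 71.1/67.1 = 1.06 A

1.06 A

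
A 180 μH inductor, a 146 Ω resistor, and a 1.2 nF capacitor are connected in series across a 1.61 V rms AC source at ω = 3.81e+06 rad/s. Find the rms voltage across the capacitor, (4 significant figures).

X_L = ωL = 685.8 Ω
X_C = 1/(ωC) = 218.7 Ω
Net reactance X = X_L − X_C = 467.1 Ω
Z = 146.0 + j467.1 Ω
|Z| = √(146.0² + 467.1²) = 489.4 Ω
I = V/|Z| = 3.290 mA
V_C = I·|Z_C| = 0.003290 × 218.7 = 0.7196 V

0.7196 V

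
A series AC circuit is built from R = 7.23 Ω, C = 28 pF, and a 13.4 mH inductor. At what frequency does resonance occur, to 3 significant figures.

260 kHz

ω₀ = 1/√(LC) = 1/√(0.0134 × 2.8e-11) = 1.633e+06 rad/s
f₀ = ω₀/(2π) = 260 kHz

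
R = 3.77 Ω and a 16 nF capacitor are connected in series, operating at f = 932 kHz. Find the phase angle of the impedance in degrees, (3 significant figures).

ω = 2πf = 5.856e+06 rad/s
X_C = 1/(ωC) = 10.7 Ω
Z = 3.77 − j10.7 Ω
|Z| = √(3.77² + 10.7²) = 11.3 Ω
∠Z = arctan(-10.7/3.77) = -70.5°

-70.5°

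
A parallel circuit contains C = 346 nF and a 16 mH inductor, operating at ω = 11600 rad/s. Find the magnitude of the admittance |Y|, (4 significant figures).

X_L = ωL = 185.6 Ω
X_C = 1/(ωC) = 249.2 Ω
Parallel: admittances add. Y = 1/(jωL) + jωC
Y = (0 − j0.001374) S
|Y| = 0.001374 S → |Z| = 1/|Y| = 727.6 Ω, ∠Z = −∠Y = 90.00°

1.374 mS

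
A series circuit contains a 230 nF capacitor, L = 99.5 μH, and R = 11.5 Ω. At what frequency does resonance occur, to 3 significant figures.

33.3 kHz

ω₀ = 1/√(LC) = 1/√(9.95e-05 × 2.3e-07) = 209000 rad/s
f₀ = ω₀/(2π) = 33.3 kHz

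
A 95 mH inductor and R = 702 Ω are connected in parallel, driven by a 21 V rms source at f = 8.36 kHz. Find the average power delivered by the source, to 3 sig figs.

628 mW

ω = 2πf = 52530 rad/s
X_L = ωL = 4990 Ω
Parallel: admittances add. Y = 1/R + 1/(jωL)
Y = (0.00142 − j0.000200) S
|Y| = 0.00144 S → |Z| = 1/|Y| = 695 Ω, ∠Z = −∠Y = 8.01°
I = V/|Z| = 30.2 mA
P = VI cos φ = 21 × 0.0302 × cos(8.01°) = 628 mW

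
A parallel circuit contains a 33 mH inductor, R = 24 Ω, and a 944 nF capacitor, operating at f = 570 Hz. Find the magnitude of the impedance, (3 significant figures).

23.8 Ω

ω = 2πf = 3581 rad/s
X_L = ωL = 118 Ω
X_C = 1/(ωC) = 296 Ω
Parallel: admittances add. Y = 1/R + 1/(jωL) + jωC
Y = (0.0417 − j0.00508) S
|Y| = 0.0420 S → |Z| = 1/|Y| = 23.8 Ω, ∠Z = −∠Y = 6.95°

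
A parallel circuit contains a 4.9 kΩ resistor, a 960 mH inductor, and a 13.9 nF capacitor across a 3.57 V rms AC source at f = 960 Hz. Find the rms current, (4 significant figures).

ω = 2πf = 6032 rad/s
X_L = ωL = 5791 Ω
X_C = 1/(ωC) = 11930 Ω
Parallel: admittances add. Y = 1/R + 1/(jωL) + jωC
Y = (0.0002041 − j8.885e-05) S
|Y| = 0.0002226 S → |Z| = 1/|Y| = 4493 Ω, ∠Z = −∠Y = 23.53°
I = V/|Z| = 3.57/4493 = 794.6 μA

794.6 μA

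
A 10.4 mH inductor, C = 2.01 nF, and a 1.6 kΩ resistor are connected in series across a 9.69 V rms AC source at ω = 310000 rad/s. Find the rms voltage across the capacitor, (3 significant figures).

X_L = ωL = 3220 Ω
X_C = 1/(ωC) = 1600 Ω
Net reactance X = X_L − X_C = 1620 Ω
Z = 1600 + j1620 Ω
|Z| = √(1600² + 1620²) = 2280 Ω
I = V/|Z| = 4.26 mA
V_C = I·|Z_C| = 0.00426 × 1600 = 6.83 V

6.83 V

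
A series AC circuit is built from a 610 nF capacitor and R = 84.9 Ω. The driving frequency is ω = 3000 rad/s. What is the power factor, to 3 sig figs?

X_C = 1/(ωC) = 546 Ω
Z = 84.9 − j546 Ω
|Z| = √(84.9² + 546²) = 553 Ω
∠Z = arctan(-546/84.9) = -81.2°
cos φ = cos(-81.2°) = 0.154

0.154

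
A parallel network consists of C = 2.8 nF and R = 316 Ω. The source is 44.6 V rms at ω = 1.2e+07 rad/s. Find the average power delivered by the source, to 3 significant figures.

6.29 W

X_C = 1/(ωC) = 29.8 Ω
Parallel: admittances add. Y = 1/R + jωC
Y = (0.00316 + j0.0336) S
|Y| = 0.0337 S → |Z| = 1/|Y| = 29.6 Ω, ∠Z = −∠Y = -84.6°
I = V/|Z| = 1.51 A
P = VI cos φ = 44.6 × 1.51 × cos(-84.6°) = 6.29 W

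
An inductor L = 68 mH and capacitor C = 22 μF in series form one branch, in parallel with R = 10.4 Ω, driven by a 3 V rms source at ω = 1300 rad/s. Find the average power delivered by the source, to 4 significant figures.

865.4 mW

X_L = ωL = 88.40 Ω
X_C = 1/(ωC) = 34.97 Ω
Branch 1: Z₁ = R = 10.40 Ω
Branch 2 (series LC): Z₂ = j(X_L − X_C) = j53.43 Ω
Parallel: Z = Z₁Z₂/(Z₁+Z₂), |Z| = 10.21 Ω, ∠Z = 11.01°
I = V/|Z| = 293.9 mA
P = VI cos φ = 3 × 0.2939 × cos(11.01°) = 865.4 mW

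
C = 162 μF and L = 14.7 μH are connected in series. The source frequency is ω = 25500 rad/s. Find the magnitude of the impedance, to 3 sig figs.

0.133 Ω

X_L = ωL = 0.375 Ω
X_C = 1/(ωC) = 0.242 Ω
Net reactance X = X_L − X_C = 0.133 Ω
Z = j0.133 Ω
|Z| = √(0² + 0.133²) = 0.133 Ω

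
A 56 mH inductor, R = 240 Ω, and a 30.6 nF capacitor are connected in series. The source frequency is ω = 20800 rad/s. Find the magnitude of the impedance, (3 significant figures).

X_L = ωL = 1160 Ω
X_C = 1/(ωC) = 1570 Ω
Net reactance X = X_L − X_C = -406 Ω
Z = 240 − j406 Ω
|Z| = √(240² + 406²) = 472 Ω

472 Ω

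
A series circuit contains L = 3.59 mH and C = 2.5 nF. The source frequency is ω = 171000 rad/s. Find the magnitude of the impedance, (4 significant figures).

X_L = ωL = 613.9 Ω
X_C = 1/(ωC) = 2339 Ω
Net reactance X = X_L − X_C = -1725 Ω
Z = − j1725 Ω
|Z| = √(0² + 1725²) = 1725 Ω

1725 Ω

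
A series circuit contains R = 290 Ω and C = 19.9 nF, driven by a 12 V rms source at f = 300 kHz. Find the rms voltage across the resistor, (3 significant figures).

11.9 V

ω = 2πf = 1.885e+06 rad/s
X_C = 1/(ωC) = 26.7 Ω
Z = 290 − j26.7 Ω
|Z| = √(290² + 26.7²) = 291 Ω
I = V/|Z| = 41.2 mA
V_R = I·|Z_R| = 0.0412 × 290 = 11.9 V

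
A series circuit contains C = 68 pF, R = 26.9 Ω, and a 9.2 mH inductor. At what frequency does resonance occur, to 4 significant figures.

201.2 kHz

ω₀ = 1/√(LC) = 1/√(0.0092 × 6.8e-11) = 1.264e+06 rad/s
f₀ = ω₀/(2π) = 201.2 kHz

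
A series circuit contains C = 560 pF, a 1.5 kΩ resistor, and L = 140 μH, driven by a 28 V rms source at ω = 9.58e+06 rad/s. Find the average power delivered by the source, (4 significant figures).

328.2 mW

X_L = ωL = 1341 Ω
X_C = 1/(ωC) = 186.4 Ω
Net reactance X = X_L − X_C = 1155 Ω
Z = 1500 + j1155 Ω
|Z| = √(1500² + 1155²) = 1893 Ω
∠Z = arctan(1155/1500) = 37.59°
I = V/|Z| = 14.79 mA
P = VI cos φ = 28 × 0.01479 × cos(37.59°) = 328.2 mW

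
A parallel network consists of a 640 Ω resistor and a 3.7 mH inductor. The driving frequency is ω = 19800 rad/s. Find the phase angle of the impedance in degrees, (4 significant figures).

83.47°

X_L = ωL = 73.26 Ω
Parallel: admittances add. Y = 1/R + 1/(jωL)
Y = (0.001563 − j0.01365) S
|Y| = 0.01374 S → |Z| = 1/|Y| = 72.78 Ω, ∠Z = −∠Y = 83.47°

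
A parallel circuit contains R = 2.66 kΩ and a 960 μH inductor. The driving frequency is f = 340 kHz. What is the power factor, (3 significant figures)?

0.611

ω = 2πf = 2.136e+06 rad/s
X_L = ωL = 2050 Ω
Parallel: admittances add. Y = 1/R + 1/(jωL)
Y = (0.000376 − j0.000488) S
|Y| = 0.000616 S → |Z| = 1/|Y| = 1620 Ω, ∠Z = −∠Y = 52.4°
cos φ = cos(52.4°) = 0.611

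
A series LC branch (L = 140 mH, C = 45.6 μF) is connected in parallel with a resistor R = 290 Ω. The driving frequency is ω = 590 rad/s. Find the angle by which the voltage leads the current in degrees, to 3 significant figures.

81.1°

X_L = ωL = 82.6 Ω
X_C = 1/(ωC) = 37.2 Ω
Branch 1: Z₁ = R = 290 Ω
Branch 2 (series LC): Z₂ = j(X_L − X_C) = j45.4 Ω
Parallel: Z = Z₁Z₂/(Z₁+Z₂), |Z| = 44.9 Ω, ∠Z = 81.1°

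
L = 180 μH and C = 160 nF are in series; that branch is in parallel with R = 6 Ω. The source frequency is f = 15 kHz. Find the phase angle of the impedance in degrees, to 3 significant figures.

-6.93°

ω = 2πf = 94250 rad/s
X_L = ωL = 17.0 Ω
X_C = 1/(ωC) = 66.3 Ω
Branch 1: Z₁ = R = 6.00 Ω
Branch 2 (series LC): Z₂ = j(X_L − X_C) = −j49.3 Ω
Parallel: Z = Z₁Z₂/(Z₁+Z₂), |Z| = 5.96 Ω, ∠Z = -6.93°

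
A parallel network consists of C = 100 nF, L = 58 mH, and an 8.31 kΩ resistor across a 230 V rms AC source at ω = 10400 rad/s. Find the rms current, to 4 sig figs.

144.8 mA

X_L = ωL = 603.2 Ω
X_C = 1/(ωC) = 961.5 Ω
Parallel: admittances add. Y = 1/R + 1/(jωL) + jωC
Y = (0.0001203 − j0.0006178) S
|Y| = 0.0006294 S → |Z| = 1/|Y| = 1589 Ω, ∠Z = −∠Y = 78.98°
I = V/|Z| = 230/1589 = 144.8 mA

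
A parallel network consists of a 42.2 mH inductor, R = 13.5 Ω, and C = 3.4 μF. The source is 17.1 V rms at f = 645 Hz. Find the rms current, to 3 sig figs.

1.27 A

ω = 2πf = 4053 rad/s
X_L = ωL = 171 Ω
X_C = 1/(ωC) = 72.6 Ω
Parallel: admittances add. Y = 1/R + 1/(jωL) + jωC
Y = (0.0741 + j0.00793) S
|Y| = 0.0745 S → |Z| = 1/|Y| = 13.4 Ω, ∠Z = −∠Y = -6.11°
I = V/|Z| = 17.1/13.4 = 1.27 A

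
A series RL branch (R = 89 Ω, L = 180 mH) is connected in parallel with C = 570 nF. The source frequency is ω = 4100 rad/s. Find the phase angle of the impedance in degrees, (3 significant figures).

-80.9°

X_L = ωL = 738 Ω
X_C = 1/(ωC) = 428 Ω
Branch 1 (R+jX_L): Z₁ = 89.0 + j738 Ω, |Z₁| = 743 Ω
Branch 2 (−jX_C): Z₂ = −j428 Ω
Parallel: Z = Z₁Z₂/(Z₁+Z₂), |Z| = 986 Ω, ∠Z = -80.9°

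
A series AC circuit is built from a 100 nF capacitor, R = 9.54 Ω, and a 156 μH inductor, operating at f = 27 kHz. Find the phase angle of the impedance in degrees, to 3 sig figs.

-73.6°

ω = 2πf = 169600 rad/s
X_L = ωL = 26.5 Ω
X_C = 1/(ωC) = 58.9 Ω
Net reactance X = X_L − X_C = -32.5 Ω
Z = 9.54 − j32.5 Ω
|Z| = √(9.54² + 32.5²) = 33.9 Ω
∠Z = arctan(-32.5/9.54) = -73.6°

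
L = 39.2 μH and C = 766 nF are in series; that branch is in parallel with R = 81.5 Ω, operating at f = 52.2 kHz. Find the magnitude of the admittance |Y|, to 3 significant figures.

ω = 2πf = 328000 rad/s
X_L = ωL = 12.9 Ω
X_C = 1/(ωC) = 3.98 Ω
Branch 1: Z₁ = R = 81.5 Ω
Branch 2 (series LC): Z₂ = j(X_L − X_C) = j8.88 Ω
Parallel: Z = Z₁Z₂/(Z₁+Z₂), |Z| = 8.82 Ω, ∠Z = 83.8°
|Y| = 1/|Z| = 113 mS

113 mS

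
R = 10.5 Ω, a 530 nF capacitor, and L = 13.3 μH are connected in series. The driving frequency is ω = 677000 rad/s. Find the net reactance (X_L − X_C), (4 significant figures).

X_L = ωL = 9.004 Ω
X_C = 1/(ωC) = 2.787 Ω
X = 9.004 − 2.787 = 6.217 Ω

6.217 Ω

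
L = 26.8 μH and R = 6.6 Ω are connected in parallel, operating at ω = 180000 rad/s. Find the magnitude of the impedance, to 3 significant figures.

X_L = ωL = 4.82 Ω
Parallel: admittances add. Y = 1/R + 1/(jωL)
Y = (0.152 − j0.207) S
|Y| = 0.257 S → |Z| = 1/|Y| = 3.89 Ω, ∠Z = −∠Y = 53.8°

3.89 Ω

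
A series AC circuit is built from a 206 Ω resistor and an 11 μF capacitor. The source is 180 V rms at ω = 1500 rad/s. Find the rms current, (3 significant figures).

838 mA

X_C = 1/(ωC) = 60.6 Ω
Z = 206 − j60.6 Ω
|Z| = √(206² + 60.6²) = 215 Ω
I = V/|Z| = 180/215 = 838 mA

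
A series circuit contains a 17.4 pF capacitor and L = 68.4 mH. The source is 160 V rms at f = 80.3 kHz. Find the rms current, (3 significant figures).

ω = 2πf = 504500 rad/s
X_L = ωL = 34500 Ω
X_C = 1/(ωC) = 114000 Ω
Net reactance X = X_L − X_C = -79400 Ω
Z = − j79400 Ω
|Z| = √(0² + 79400²) = 79400 Ω
I = V/|Z| = 160/79400 = 2.02 mA

2.02 mA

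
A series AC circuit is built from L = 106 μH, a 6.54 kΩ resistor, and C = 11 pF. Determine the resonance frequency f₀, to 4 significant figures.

4.661 MHz

ω₀ = 1/√(LC) = 1/√(0.000106 × 1.1e-11) = 2.929e+07 rad/s
f₀ = ω₀/(2π) = 4.661 MHz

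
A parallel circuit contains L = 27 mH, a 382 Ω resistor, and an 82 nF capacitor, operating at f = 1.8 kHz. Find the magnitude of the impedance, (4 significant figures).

ω = 2πf = 11310 rad/s
X_L = ωL = 305.4 Ω
X_C = 1/(ωC) = 1078 Ω
Parallel: admittances add. Y = 1/R + 1/(jωL) + jωC
Y = (0.002618 − j0.002347) S
|Y| = 0.003516 S → |Z| = 1/|Y| = 284.4 Ω, ∠Z = −∠Y = 41.88°

284.4 Ω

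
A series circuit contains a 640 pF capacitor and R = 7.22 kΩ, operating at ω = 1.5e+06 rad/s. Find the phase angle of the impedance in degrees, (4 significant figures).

X_C = 1/(ωC) = 1042 Ω
Z = 7220 − j1042 Ω
|Z| = √(7220² + 1042²) = 7295 Ω
∠Z = arctan(-1042/7220) = -8.210°

-8.210°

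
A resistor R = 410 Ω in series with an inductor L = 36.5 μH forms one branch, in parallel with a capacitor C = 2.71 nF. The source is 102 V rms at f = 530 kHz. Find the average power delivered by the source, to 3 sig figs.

ω = 2πf = 3.33e+06 rad/s
X_L = ωL = 122 Ω
X_C = 1/(ωC) = 111 Ω
Branch 1 (R+jX_L): Z₁ = 410 + j122 Ω, |Z₁| = 428 Ω
Branch 2 (−jX_C): Z₂ = −j111 Ω
Parallel: Z = Z₁Z₂/(Z₁+Z₂), |Z| = 116 Ω, ∠Z = -75.0°
I = V/|Z| = 883 mA
P = VI cos φ = 102 × 0.883 × cos(-75.0°) = 23.3 W

23.3 W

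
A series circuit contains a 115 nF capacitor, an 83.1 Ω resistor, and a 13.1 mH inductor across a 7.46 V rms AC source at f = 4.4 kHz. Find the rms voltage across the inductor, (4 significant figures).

ω = 2πf = 27650 rad/s
X_L = ωL = 362.2 Ω
X_C = 1/(ωC) = 314.5 Ω
Net reactance X = X_L − X_C = 47.63 Ω
Z = 83.10 + j47.63 Ω
|Z| = √(83.10² + 47.63²) = 95.78 Ω
I = V/|Z| = 77.89 mA
V_L = I·|Z_L| = 0.07789 × 362.2 = 28.21 V

28.21 V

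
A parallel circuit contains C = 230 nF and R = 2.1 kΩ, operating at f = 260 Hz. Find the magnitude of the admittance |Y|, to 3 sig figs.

ω = 2πf = 1634 rad/s
X_C = 1/(ωC) = 2660 Ω
Parallel: admittances add. Y = 1/R + jωC
Y = (0.000476 + j0.000376) S
|Y| = 0.000607 S → |Z| = 1/|Y| = 1650 Ω, ∠Z = −∠Y = -38.3°

607 μS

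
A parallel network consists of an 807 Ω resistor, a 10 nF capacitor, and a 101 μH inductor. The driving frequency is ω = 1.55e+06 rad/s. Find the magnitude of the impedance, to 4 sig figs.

X_L = ωL = 156.6 Ω
X_C = 1/(ωC) = 64.52 Ω
Parallel: admittances add. Y = 1/R + 1/(jωL) + jωC
Y = (0.001239 + j0.009112) S
|Y| = 0.009196 S → |Z| = 1/|Y| = 108.7 Ω, ∠Z = −∠Y = -82.26°

108.7 Ω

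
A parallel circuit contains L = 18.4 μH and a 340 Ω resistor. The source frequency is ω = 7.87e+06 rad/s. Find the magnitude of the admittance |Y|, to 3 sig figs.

7.51 mS

X_L = ωL = 145 Ω
Parallel: admittances add. Y = 1/R + 1/(jωL)
Y = (0.00294 − j0.00691) S
|Y| = 0.00751 S → |Z| = 1/|Y| = 133 Ω, ∠Z = −∠Y = 66.9°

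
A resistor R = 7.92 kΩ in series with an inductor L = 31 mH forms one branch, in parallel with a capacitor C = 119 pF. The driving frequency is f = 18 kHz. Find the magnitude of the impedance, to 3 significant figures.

ω = 2πf = 113100 rad/s
X_L = ωL = 3510 Ω
X_C = 1/(ωC) = 74300 Ω
Branch 1 (R+jX_L): Z₁ = 7920 + j3510 Ω, |Z₁| = 8660 Ω
Branch 2 (−jX_C): Z₂ = −j74300 Ω
Parallel: Z = Z₁Z₂/(Z₁+Z₂), |Z| = 9030 Ω, ∠Z = 17.5°

9030 Ω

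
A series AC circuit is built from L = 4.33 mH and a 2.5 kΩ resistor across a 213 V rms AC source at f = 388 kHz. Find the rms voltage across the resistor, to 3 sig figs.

ω = 2πf = 2.438e+06 rad/s
X_L = ωL = 10600 Ω
Z = 2500 + j10600 Ω
|Z| = √(2500² + 10600²) = 10800 Ω
I = V/|Z| = 19.6 mA
V_R = I·|Z_R| = 0.0196 × 2500 = 49.1 V

49.1 V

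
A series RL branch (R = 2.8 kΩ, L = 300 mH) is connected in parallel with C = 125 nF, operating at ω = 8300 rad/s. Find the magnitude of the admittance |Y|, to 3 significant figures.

883 μS

X_L = ωL = 2490 Ω
X_C = 1/(ωC) = 964 Ω
Branch 1 (R+jX_L): Z₁ = 2800 + j2490 Ω, |Z₁| = 3750 Ω
Branch 2 (−jX_C): Z₂ = −j964 Ω
Parallel: Z = Z₁Z₂/(Z₁+Z₂), |Z| = 1130 Ω, ∠Z = -76.9°
|Y| = 1/|Z| = 883 μS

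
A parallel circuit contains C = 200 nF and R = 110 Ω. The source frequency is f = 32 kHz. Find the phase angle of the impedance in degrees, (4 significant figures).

-77.26°

ω = 2πf = 201100 rad/s
X_C = 1/(ωC) = 24.87 Ω
Parallel: admittances add. Y = 1/R + jωC
Y = (0.009091 + j0.04021) S
|Y| = 0.04123 S → |Z| = 1/|Y| = 24.26 Ω, ∠Z = −∠Y = -77.26°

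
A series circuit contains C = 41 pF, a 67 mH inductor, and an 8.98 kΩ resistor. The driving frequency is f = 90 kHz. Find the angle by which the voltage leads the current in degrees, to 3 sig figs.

-30.3°

ω = 2πf = 565500 rad/s
X_L = ωL = 37900 Ω
X_C = 1/(ωC) = 43100 Ω
Net reactance X = X_L − X_C = -5240 Ω
Z = 8980 − j5240 Ω
|Z| = √(8980² + 5240²) = 10400 Ω
∠Z = arctan(-5240/8980) = -30.3°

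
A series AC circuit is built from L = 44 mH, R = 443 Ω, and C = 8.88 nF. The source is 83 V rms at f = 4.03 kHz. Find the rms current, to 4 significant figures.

ω = 2πf = 25320 rad/s
X_L = ωL = 1114 Ω
X_C = 1/(ωC) = 4447 Ω
Net reactance X = X_L − X_C = -3333 Ω
Z = 443.0 − j3333 Ω
|Z| = √(443.0² + 3333²) = 3363 Ω
I = V/|Z| = 83/3363 = 24.68 mA

24.68 mA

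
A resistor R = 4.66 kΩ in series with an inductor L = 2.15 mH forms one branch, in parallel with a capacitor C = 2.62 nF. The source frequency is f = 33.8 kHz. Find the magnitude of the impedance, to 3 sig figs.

1740 Ω

ω = 2πf = 212400 rad/s
X_L = ωL = 457 Ω
X_C = 1/(ωC) = 1800 Ω
Branch 1 (R+jX_L): Z₁ = 4660 + j457 Ω, |Z₁| = 4680 Ω
Branch 2 (−jX_C): Z₂ = −j1800 Ω
Parallel: Z = Z₁Z₂/(Z₁+Z₂), |Z| = 1740 Ω, ∠Z = -68.4°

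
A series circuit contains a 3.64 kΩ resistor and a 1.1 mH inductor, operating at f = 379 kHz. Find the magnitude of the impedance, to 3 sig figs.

ω = 2πf = 2.381e+06 rad/s
X_L = ωL = 2620 Ω
Z = 3640 + j2620 Ω
|Z| = √(3640² + 2620²) = 4480 Ω

4480 Ω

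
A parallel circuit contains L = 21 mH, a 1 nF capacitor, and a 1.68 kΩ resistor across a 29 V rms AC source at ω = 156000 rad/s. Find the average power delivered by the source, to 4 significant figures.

X_L = ωL = 3276 Ω
X_C = 1/(ωC) = 6410 Ω
Parallel: admittances add. Y = 1/R + 1/(jωL) + jωC
Y = (0.0005952 − j0.0001493) S
|Y| = 0.0006137 S → |Z| = 1/|Y| = 1630 Ω, ∠Z = −∠Y = 14.08°
I = V/|Z| = 17.80 mA
P = VI cos φ = 29 × 0.01780 × cos(14.08°) = 500.6 mW

500.6 mW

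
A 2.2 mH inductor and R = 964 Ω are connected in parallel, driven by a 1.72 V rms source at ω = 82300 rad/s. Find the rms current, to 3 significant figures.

9.67 mA

X_L = ωL = 181 Ω
Parallel: admittances add. Y = 1/R + 1/(jωL)
Y = (0.00104 − j0.00552) S
|Y| = 0.00562 S → |Z| = 1/|Y| = 178 Ω, ∠Z = −∠Y = 79.4°
I = V/|Z| = 1.72/178 = 9.67 mA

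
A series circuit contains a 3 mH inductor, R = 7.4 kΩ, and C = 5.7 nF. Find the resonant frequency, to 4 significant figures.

ω₀ = 1/√(LC) = 1/√(0.003 × 5.7e-09) = 241800 rad/s
f₀ = ω₀/(2π) = 38.49 kHz

38.49 kHz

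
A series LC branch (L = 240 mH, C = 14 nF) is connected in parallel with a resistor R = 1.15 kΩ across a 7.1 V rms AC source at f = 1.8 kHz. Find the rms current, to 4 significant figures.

6.481 mA

ω = 2πf = 11310 rad/s
X_L = ωL = 2714 Ω
X_C = 1/(ωC) = 6316 Ω
Branch 1: Z₁ = R = 1150 Ω
Branch 2 (series LC): Z₂ = j(X_L − X_C) = −j3601 Ω
Parallel: Z = Z₁Z₂/(Z₁+Z₂), |Z| = 1096 Ω, ∠Z = -17.71°
I = V/|Z| = 7.1/1096 = 6.481 mA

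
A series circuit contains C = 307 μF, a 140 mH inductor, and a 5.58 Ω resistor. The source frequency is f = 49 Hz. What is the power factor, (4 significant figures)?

0.1691

ω = 2πf = 307.9 rad/s
X_L = ωL = 43.10 Ω
X_C = 1/(ωC) = 10.58 Ω
Net reactance X = X_L − X_C = 32.52 Ω
Z = 5.580 + j32.52 Ω
|Z| = √(5.580² + 32.52²) = 33.00 Ω
∠Z = arctan(32.52/5.580) = 80.26°
cos φ = cos(80.26°) = 0.1691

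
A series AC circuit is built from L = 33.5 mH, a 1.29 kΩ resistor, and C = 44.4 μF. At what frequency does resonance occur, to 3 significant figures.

130 Hz

ω₀ = 1/√(LC) = 1/√(0.0335 × 4.44e-05) = 819.9 rad/s
f₀ = ω₀/(2π) = 130 Hz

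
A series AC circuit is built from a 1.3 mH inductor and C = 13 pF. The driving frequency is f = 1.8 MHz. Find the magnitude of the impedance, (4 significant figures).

ω = 2πf = 1.131e+07 rad/s
X_L = ωL = 14700 Ω
X_C = 1/(ωC) = 6801 Ω
Net reactance X = X_L − X_C = 7901 Ω
Z = j7901 Ω
|Z| = √(0² + 7901²) = 7901 Ω

7901 Ω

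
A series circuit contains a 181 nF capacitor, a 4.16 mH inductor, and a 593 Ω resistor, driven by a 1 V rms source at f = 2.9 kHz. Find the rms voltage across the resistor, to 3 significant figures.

ω = 2πf = 18220 rad/s
X_L = ωL = 75.8 Ω
X_C = 1/(ωC) = 303 Ω
Net reactance X = X_L − X_C = -227 Ω
Z = 593 − j227 Ω
|Z| = √(593² + 227²) = 635 Ω
I = V/|Z| = 1.57 mA
V_R = I·|Z_R| = 0.00157 × 593 = 0.934 V

0.934 V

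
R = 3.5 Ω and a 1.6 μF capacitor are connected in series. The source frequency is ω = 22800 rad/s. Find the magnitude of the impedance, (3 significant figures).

27.6 Ω

X_C = 1/(ωC) = 27.4 Ω
Z = 3.50 − j27.4 Ω
|Z| = √(3.50² + 27.4²) = 27.6 Ω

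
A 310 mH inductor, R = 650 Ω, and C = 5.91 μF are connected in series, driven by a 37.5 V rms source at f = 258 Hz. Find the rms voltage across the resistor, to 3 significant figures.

ω = 2πf = 1621 rad/s
X_L = ωL = 503 Ω
X_C = 1/(ωC) = 104 Ω
Net reactance X = X_L − X_C = 398 Ω
Z = 650 + j398 Ω
|Z| = √(650² + 398²) = 762 Ω
I = V/|Z| = 49.2 mA
V_R = I·|Z_R| = 0.0492 × 650 = 32.0 V

32.0 V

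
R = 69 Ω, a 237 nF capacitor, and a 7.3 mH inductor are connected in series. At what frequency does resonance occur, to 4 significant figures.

3.826 kHz

ω₀ = 1/√(LC) = 1/√(0.0073 × 2.37e-07) = 24040 rad/s
f₀ = ω₀/(2π) = 3.826 kHz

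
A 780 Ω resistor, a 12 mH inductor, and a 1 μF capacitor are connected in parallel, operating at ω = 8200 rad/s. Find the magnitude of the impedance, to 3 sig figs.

X_L = ωL = 98.4 Ω
X_C = 1/(ωC) = 122 Ω
Parallel: admittances add. Y = 1/R + 1/(jωL) + jωC
Y = (0.00128 − j0.00196) S
|Y| = 0.00234 S → |Z| = 1/|Y| = 427 Ω, ∠Z = −∠Y = 56.8°

427 Ω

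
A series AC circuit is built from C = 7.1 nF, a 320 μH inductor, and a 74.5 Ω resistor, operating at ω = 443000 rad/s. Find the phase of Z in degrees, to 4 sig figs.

-67.08°

X_L = ωL = 141.8 Ω
X_C = 1/(ωC) = 317.9 Ω
Net reactance X = X_L − X_C = -176.2 Ω
Z = 74.50 − j176.2 Ω
|Z| = √(74.50² + 176.2²) = 191.3 Ω
∠Z = arctan(-176.2/74.50) = -67.08°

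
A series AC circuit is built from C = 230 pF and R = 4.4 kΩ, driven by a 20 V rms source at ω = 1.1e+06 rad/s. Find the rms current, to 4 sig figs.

X_C = 1/(ωC) = 3953 Ω
Z = 4400 − j3953 Ω
|Z| = √(4400² + 3953²) = 5915 Ω
I = V/|Z| = 20/5915 = 3.381 mA

3.381 mA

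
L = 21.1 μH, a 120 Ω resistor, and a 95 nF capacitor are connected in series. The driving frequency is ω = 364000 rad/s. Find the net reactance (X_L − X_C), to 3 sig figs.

-21.2 Ω

X_L = ωL = 7.68 Ω
X_C = 1/(ωC) = 28.9 Ω
X = 7.68 − 28.9 = -21.2 Ω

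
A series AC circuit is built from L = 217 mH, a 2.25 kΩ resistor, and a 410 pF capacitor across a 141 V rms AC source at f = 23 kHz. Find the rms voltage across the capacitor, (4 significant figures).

ω = 2πf = 144500 rad/s
X_L = ωL = 31360 Ω
X_C = 1/(ωC) = 16880 Ω
Net reactance X = X_L − X_C = 14480 Ω
Z = 2250 + j14480 Ω
|Z| = √(2250² + 14480²) = 14660 Ω
I = V/|Z| = 9.621 mA
V_C = I·|Z_C| = 0.009621 × 16880 = 162.4 V

162.4 V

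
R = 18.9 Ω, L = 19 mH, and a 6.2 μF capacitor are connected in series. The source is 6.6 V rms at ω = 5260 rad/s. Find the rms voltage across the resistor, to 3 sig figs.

1.74 V

X_L = ωL = 99.9 Ω
X_C = 1/(ωC) = 30.7 Ω
Net reactance X = X_L − X_C = 69.3 Ω
Z = 18.9 + j69.3 Ω
|Z| = √(18.9² + 69.3²) = 71.8 Ω
I = V/|Z| = 91.9 mA
V_R = I·|Z_R| = 0.0919 × 18.9 = 1.74 V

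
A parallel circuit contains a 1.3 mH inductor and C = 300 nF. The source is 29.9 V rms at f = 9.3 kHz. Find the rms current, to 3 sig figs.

131 mA

ω = 2πf = 58430 rad/s
X_L = ωL = 76.0 Ω
X_C = 1/(ωC) = 57.0 Ω
Parallel: admittances add. Y = 1/(jωL) + jωC
Y = (0 + j0.00437) S
|Y| = 0.00437 S → |Z| = 1/|Y| = 229 Ω, ∠Z = −∠Y = -90.0°
I = V/|Z| = 29.9/229 = 131 mA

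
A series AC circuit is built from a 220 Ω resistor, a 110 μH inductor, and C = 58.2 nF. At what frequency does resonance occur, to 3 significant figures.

62.9 kHz

ω₀ = 1/√(LC) = 1/√(0.00011 × 5.82e-08) = 395200 rad/s
f₀ = ω₀/(2π) = 62.9 kHz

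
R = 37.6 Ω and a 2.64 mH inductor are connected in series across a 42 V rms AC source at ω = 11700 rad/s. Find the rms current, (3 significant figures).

X_L = ωL = 30.9 Ω
Z = 37.6 + j30.9 Ω
|Z| = √(37.6² + 30.9²) = 48.7 Ω
I = V/|Z| = 42/48.7 = 863 mA

863 mA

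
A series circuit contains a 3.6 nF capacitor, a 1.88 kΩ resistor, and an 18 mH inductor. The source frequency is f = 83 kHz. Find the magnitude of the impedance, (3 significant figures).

9050 Ω

ω = 2πf = 521500 rad/s
X_L = ωL = 9390 Ω
X_C = 1/(ωC) = 533 Ω
Net reactance X = X_L − X_C = 8850 Ω
Z = 1880 + j8850 Ω
|Z| = √(1880² + 8850²) = 9050 Ω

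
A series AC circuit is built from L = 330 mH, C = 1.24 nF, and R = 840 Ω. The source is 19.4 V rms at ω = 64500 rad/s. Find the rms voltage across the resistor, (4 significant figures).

1.847 V

X_L = ωL = 21280 Ω
X_C = 1/(ωC) = 12500 Ω
Net reactance X = X_L − X_C = 8782 Ω
Z = 840.0 + j8782 Ω
|Z| = √(840.0² + 8782²) = 8822 Ω
I = V/|Z| = 2.199 mA
V_R = I·|Z_R| = 0.002199 × 840.0 = 1.847 V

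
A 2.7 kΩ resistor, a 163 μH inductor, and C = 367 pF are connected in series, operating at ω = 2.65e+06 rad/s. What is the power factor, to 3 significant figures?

X_L = ωL = 432 Ω
X_C = 1/(ωC) = 1030 Ω
Net reactance X = X_L − X_C = -596 Ω
Z = 2700 − j596 Ω
|Z| = √(2700² + 596²) = 2770 Ω
∠Z = arctan(-596/2700) = -12.5°
cos φ = cos(-12.5°) = 0.976

0.976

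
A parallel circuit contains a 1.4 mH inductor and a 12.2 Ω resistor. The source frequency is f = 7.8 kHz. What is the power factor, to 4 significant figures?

ω = 2πf = 49010 rad/s
X_L = ωL = 68.61 Ω
Parallel: admittances add. Y = 1/R + 1/(jωL)
Y = (0.08197 − j0.01457) S
|Y| = 0.08325 S → |Z| = 1/|Y| = 12.01 Ω, ∠Z = −∠Y = 10.08°
cos φ = cos(10.08°) = 0.9846

0.9846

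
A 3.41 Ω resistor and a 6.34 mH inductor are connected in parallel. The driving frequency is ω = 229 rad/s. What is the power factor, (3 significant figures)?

0.392

X_L = ωL = 1.45 Ω
Parallel: admittances add. Y = 1/R + 1/(jωL)
Y = (0.293 − j0.689) S
|Y| = 0.749 S → |Z| = 1/|Y| = 1.34 Ω, ∠Z = −∠Y = 66.9°
cos φ = cos(66.9°) = 0.392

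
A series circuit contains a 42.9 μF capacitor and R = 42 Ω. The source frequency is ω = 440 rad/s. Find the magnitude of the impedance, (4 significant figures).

67.61 Ω

X_C = 1/(ωC) = 52.98 Ω
Z = 42.00 − j52.98 Ω
|Z| = √(42.00² + 52.98²) = 67.61 Ω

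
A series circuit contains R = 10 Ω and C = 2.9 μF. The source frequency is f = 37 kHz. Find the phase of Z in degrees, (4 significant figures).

-8.437°

ω = 2πf = 232500 rad/s
X_C = 1/(ωC) = 1.483 Ω
Z = 10.00 − j1.483 Ω
|Z| = √(10.00² + 1.483²) = 10.11 Ω
∠Z = arctan(-1.483/10.00) = -8.437°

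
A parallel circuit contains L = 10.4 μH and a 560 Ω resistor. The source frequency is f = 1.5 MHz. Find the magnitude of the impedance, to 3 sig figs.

96.5 Ω

ω = 2πf = 9.425e+06 rad/s
X_L = ωL = 98.0 Ω
Parallel: admittances add. Y = 1/R + 1/(jωL)
Y = (0.00179 − j0.0102) S
|Y| = 0.0104 S → |Z| = 1/|Y| = 96.5 Ω, ∠Z = −∠Y = 80.1°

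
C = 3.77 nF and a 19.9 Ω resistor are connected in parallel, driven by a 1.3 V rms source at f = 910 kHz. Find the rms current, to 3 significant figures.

ω = 2πf = 5.718e+06 rad/s
X_C = 1/(ωC) = 46.4 Ω
Parallel: admittances add. Y = 1/R + jωC
Y = (0.0503 + j0.0216) S
|Y| = 0.0547 S → |Z| = 1/|Y| = 18.3 Ω, ∠Z = −∠Y = -23.2°
I = V/|Z| = 1.3/18.3 = 71.1 mA

71.1 mA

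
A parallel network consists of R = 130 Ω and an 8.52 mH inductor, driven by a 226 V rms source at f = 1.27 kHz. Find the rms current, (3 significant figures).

3.75 A

ω = 2πf = 7980 rad/s
X_L = ωL = 68.0 Ω
Parallel: admittances add. Y = 1/R + 1/(jωL)
Y = (0.00769 − j0.0147) S
|Y| = 0.0166 S → |Z| = 1/|Y| = 60.2 Ω, ∠Z = −∠Y = 62.4°
I = V/|Z| = 226/60.2 = 3.75 A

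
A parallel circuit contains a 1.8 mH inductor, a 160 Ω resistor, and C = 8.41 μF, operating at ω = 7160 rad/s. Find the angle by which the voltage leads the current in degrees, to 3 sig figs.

X_L = ωL = 12.9 Ω
X_C = 1/(ωC) = 16.6 Ω
Parallel: admittances add. Y = 1/R + 1/(jωL) + jωC
Y = (0.00625 − j0.0174) S
|Y| = 0.0185 S → |Z| = 1/|Y| = 54.2 Ω, ∠Z = −∠Y = 70.2°

70.2°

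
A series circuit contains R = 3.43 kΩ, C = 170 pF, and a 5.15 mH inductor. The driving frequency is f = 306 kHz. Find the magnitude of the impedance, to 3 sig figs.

ω = 2πf = 1.923e+06 rad/s
X_L = ωL = 9900 Ω
X_C = 1/(ωC) = 3060 Ω
Net reactance X = X_L − X_C = 6840 Ω
Z = 3430 + j6840 Ω
|Z| = √(3430² + 6840²) = 7650 Ω

7650 Ω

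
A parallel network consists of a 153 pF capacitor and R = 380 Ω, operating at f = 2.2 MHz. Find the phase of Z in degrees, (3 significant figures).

ω = 2πf = 1.382e+07 rad/s
X_C = 1/(ωC) = 473 Ω
Parallel: admittances add. Y = 1/R + jωC
Y = (0.00263 + j0.00211) S
|Y| = 0.00338 S → |Z| = 1/|Y| = 296 Ω, ∠Z = −∠Y = -38.8°

-38.8°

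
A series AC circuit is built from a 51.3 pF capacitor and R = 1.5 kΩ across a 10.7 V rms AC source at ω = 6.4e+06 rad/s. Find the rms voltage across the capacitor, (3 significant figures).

9.60 V

X_C = 1/(ωC) = 3050 Ω
Z = 1500 − j3050 Ω
|Z| = √(1500² + 3050²) = 3400 Ω
I = V/|Z| = 3.15 mA
V_C = I·|Z_C| = 0.00315 × 3050 = 9.60 V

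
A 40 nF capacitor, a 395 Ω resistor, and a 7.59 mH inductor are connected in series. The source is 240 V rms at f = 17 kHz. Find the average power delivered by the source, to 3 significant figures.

46.6 W

ω = 2πf = 106800 rad/s
X_L = ωL = 811 Ω
X_C = 1/(ωC) = 234 Ω
Net reactance X = X_L − X_C = 577 Ω
Z = 395 + j577 Ω
|Z| = √(395² + 577²) = 699 Ω
∠Z = arctan(577/395) = 55.6°
I = V/|Z| = 343 mA
P = VI cos φ = 240 × 0.343 × cos(55.6°) = 46.6 W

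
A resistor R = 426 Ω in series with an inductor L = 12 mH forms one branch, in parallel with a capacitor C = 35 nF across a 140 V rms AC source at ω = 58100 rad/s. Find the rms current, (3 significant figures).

X_L = ωL = 697 Ω
X_C = 1/(ωC) = 492 Ω
Branch 1 (R+jX_L): Z₁ = 426 + j697 Ω, |Z₁| = 817 Ω
Branch 2 (−jX_C): Z₂ = −j492 Ω
Parallel: Z = Z₁Z₂/(Z₁+Z₂), |Z| = 850 Ω, ∠Z = -57.2°
I = V/|Z| = 140/850 = 165 mA

165 mA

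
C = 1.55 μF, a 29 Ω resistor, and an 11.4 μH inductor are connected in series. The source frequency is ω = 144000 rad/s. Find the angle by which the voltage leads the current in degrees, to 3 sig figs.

-5.59°

X_L = ωL = 1.64 Ω
X_C = 1/(ωC) = 4.48 Ω
Net reactance X = X_L − X_C = -2.84 Ω
Z = 29.0 − j2.84 Ω
|Z| = √(29.0² + 2.84²) = 29.1 Ω
∠Z = arctan(-2.84/29.0) = -5.59°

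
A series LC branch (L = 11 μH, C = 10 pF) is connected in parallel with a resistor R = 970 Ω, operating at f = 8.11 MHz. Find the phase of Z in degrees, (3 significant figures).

ω = 2πf = 5.096e+07 rad/s
X_L = ωL = 561 Ω
X_C = 1/(ωC) = 1960 Ω
Branch 1: Z₁ = R = 970 Ω
Branch 2 (series LC): Z₂ = j(X_L − X_C) = −j1400 Ω
Parallel: Z = Z₁Z₂/(Z₁+Z₂), |Z| = 798 Ω, ∠Z = -34.7°

-34.7°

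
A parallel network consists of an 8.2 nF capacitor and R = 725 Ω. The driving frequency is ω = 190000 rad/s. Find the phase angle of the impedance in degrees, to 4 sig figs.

X_C = 1/(ωC) = 641.8 Ω
Parallel: admittances add. Y = 1/R + jωC
Y = (0.001379 + j0.001558) S
|Y| = 0.002081 S → |Z| = 1/|Y| = 480.6 Ω, ∠Z = −∠Y = -48.48°

-48.48°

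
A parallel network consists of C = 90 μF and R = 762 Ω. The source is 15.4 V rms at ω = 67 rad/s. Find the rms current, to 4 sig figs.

X_C = 1/(ωC) = 165.8 Ω
Parallel: admittances add. Y = 1/R + jωC
Y = (0.001312 + j0.006030) S
|Y| = 0.006171 S → |Z| = 1/|Y| = 162.0 Ω, ∠Z = −∠Y = -77.72°
I = V/|Z| = 15.4/162.0 = 95.04 mA

95.04 mA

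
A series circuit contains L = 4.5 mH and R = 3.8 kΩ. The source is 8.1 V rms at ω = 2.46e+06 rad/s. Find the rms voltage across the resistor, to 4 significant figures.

X_L = ωL = 11070 Ω
Z = 3800 + j11070 Ω
|Z| = √(3800² + 11070²) = 11700 Ω
I = V/|Z| = 692.1 μA
V_R = I·|Z_R| = 0.0006921 × 3800 = 2.630 V

2.630 V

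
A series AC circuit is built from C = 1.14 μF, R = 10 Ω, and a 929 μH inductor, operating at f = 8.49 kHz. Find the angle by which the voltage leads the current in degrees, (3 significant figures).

ω = 2πf = 53340 rad/s
X_L = ωL = 49.6 Ω
X_C = 1/(ωC) = 16.4 Ω
Net reactance X = X_L − X_C = 33.1 Ω
Z = 10.0 + j33.1 Ω
|Z| = √(10.0² + 33.1²) = 34.6 Ω
∠Z = arctan(33.1/10.0) = 73.2°

73.2°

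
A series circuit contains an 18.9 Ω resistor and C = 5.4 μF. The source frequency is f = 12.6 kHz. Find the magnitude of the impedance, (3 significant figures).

ω = 2πf = 79170 rad/s
X_C = 1/(ωC) = 2.34 Ω
Z = 18.9 − j2.34 Ω
|Z| = √(18.9² + 2.34²) = 19.0 Ω

19.0 Ω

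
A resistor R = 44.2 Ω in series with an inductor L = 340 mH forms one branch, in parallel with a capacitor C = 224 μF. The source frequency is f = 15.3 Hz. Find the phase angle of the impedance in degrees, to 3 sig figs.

ω = 2πf = 96.13 rad/s
X_L = ωL = 32.7 Ω
X_C = 1/(ωC) = 46.4 Ω
Branch 1 (R+jX_L): Z₁ = 44.2 + j32.7 Ω, |Z₁| = 55.0 Ω
Branch 2 (−jX_C): Z₂ = −j46.4 Ω
Parallel: Z = Z₁Z₂/(Z₁+Z₂), |Z| = 55.1 Ω, ∠Z = -36.2°

-36.2°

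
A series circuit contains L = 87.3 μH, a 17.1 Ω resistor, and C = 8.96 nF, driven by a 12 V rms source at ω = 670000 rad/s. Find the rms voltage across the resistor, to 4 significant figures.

X_L = ωL = 58.49 Ω
X_C = 1/(ωC) = 166.6 Ω
Net reactance X = X_L − X_C = -108.1 Ω
Z = 17.10 − j108.1 Ω
|Z| = √(17.10² + 108.1²) = 109.4 Ω
I = V/|Z| = 109.7 mA
V_R = I·|Z_R| = 0.1097 × 17.10 = 1.875 V

1.875 V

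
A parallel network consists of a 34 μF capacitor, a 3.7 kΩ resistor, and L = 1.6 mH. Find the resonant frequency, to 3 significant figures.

ω₀ = 1/√(LC) = 1/√(0.0016 × 3.4e-05) = 4287 rad/s
f₀ = ω₀/(2π) = 682 Hz

682 Hz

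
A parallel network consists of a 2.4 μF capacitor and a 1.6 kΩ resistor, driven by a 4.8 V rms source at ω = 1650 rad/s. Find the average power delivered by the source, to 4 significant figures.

14.40 mW

X_C = 1/(ωC) = 252.5 Ω
Parallel: admittances add. Y = 1/R + jωC
Y = (0.0006250 + j0.003960) S
|Y| = 0.004009 S → |Z| = 1/|Y| = 249.4 Ω, ∠Z = −∠Y = -81.03°
I = V/|Z| = 19.24 mA
P = VI cos φ = 4.8 × 0.01924 × cos(-81.03°) = 14.40 mW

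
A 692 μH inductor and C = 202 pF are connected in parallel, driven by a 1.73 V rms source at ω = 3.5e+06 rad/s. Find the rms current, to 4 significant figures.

X_L = ωL = 2422 Ω
X_C = 1/(ωC) = 1414 Ω
Parallel: admittances add. Y = 1/(jωL) + jωC
Y = (0 + j0.0002941) S
|Y| = 0.0002941 S → |Z| = 1/|Y| = 3400 Ω, ∠Z = −∠Y = -90.00°
I = V/|Z| = 1.73/3400 = 508.8 μA

508.8 μA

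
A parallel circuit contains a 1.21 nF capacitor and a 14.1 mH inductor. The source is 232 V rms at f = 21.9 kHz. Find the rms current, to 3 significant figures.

ω = 2πf = 137600 rad/s
X_L = ωL = 1940 Ω
X_C = 1/(ωC) = 6010 Ω
Parallel: admittances add. Y = 1/(jωL) + jωC
Y = (0 − j0.000349) S
|Y| = 0.000349 S → |Z| = 1/|Y| = 2870 Ω, ∠Z = −∠Y = 90.0°
I = V/|Z| = 232/2870 = 80.9 mA

80.9 mA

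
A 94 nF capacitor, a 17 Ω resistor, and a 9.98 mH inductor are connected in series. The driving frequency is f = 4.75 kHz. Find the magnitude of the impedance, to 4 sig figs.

ω = 2πf = 29850 rad/s
X_L = ωL = 297.9 Ω
X_C = 1/(ωC) = 356.5 Ω
Net reactance X = X_L − X_C = -58.60 Ω
Z = 17.00 − j58.60 Ω
|Z| = √(17.00² + 58.60²) = 61.01 Ω

61.01 Ω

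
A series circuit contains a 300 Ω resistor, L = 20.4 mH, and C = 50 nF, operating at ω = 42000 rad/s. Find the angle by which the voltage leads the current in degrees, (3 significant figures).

X_L = ωL = 857 Ω
X_C = 1/(ωC) = 476 Ω
Net reactance X = X_L − X_C = 381 Ω
Z = 300 + j381 Ω
|Z| = √(300² + 381²) = 485 Ω
∠Z = arctan(381/300) = 51.8°

51.8°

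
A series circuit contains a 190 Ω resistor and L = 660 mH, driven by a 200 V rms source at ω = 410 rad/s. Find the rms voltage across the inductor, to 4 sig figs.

163.7 V

X_L = ωL = 270.6 Ω
Z = 190.0 + j270.6 Ω
|Z| = √(190.0² + 270.6²) = 330.6 Ω
I = V/|Z| = 604.9 mA
V_L = I·|Z_L| = 0.6049 × 270.6 = 163.7 V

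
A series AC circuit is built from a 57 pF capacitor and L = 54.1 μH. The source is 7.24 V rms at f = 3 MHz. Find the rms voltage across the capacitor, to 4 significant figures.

75.69 V

ω = 2πf = 1.885e+07 rad/s
X_L = ωL = 1020 Ω
X_C = 1/(ωC) = 930.7 Ω
Net reactance X = X_L − X_C = 89.03 Ω
Z = j89.03 Ω
|Z| = √(0² + 89.03²) = 89.03 Ω
I = V/|Z| = 81.32 mA
V_C = I·|Z_C| = 0.08132 × 930.7 = 75.69 V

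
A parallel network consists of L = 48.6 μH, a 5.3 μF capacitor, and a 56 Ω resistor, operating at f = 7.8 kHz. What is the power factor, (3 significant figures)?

ω = 2πf = 49010 rad/s
X_L = ωL = 2.38 Ω
X_C = 1/(ωC) = 3.85 Ω
Parallel: admittances add. Y = 1/R + 1/(jωL) + jωC
Y = (0.0179 − j0.160) S
|Y| = 0.161 S → |Z| = 1/|Y| = 6.21 Ω, ∠Z = −∠Y = 83.6°
cos φ = cos(83.6°) = 0.111

0.111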